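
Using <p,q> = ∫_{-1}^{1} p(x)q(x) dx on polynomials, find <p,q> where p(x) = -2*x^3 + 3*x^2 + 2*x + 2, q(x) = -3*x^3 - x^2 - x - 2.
<p,q> = -1654/105

Expand the product: p(x)·q(x) = 6*x^6 - 7*x^5 - 7*x^4 - 7*x^3 - 10*x^2 - 6*x - 4.
∫_{-1}^{1} of each monomial x^k gives [2/(k+1) if k even, 0 if k odd]. Integrating term-by-term (or equivalently evaluating the antiderivative F(x) = 6*x^7/7 - 7*x^6/6 - 7*x^5/5 - 7*x^4/4 - 10*x^3/3 - 3*x^2 - 4*x at the endpoints):
  F(1) − F(−1) = -1931/140 − (823/420) = -1654/105.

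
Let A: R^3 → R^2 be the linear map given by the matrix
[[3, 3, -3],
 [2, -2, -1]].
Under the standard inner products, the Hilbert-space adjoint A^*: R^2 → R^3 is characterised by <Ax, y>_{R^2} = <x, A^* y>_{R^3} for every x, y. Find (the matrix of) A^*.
A^* = A^T =
[[3, 2],
 [3, -2],
 [-3, -1]]

For real matrices with standard dot products, the defining identity <Ax, y> = <x, A^* y> gives (Ax)^T y = x^T (A^*) y, i.e. x^T A^T y = x^T (A^*) y. Since this holds for all x, y, we must have A^* = A^T. Therefore
A^* =
[[3, 2],
 [3, -2],
 [-3, -1]].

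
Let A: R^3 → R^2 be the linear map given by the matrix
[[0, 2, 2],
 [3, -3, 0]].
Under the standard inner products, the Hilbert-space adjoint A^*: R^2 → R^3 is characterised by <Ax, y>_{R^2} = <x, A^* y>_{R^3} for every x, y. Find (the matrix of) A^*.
A^* = A^T =
[[0, 3],
 [2, -3],
 [2, 0]]

For real matrices with standard dot products, the defining identity <Ax, y> = <x, A^* y> gives (Ax)^T y = x^T (A^*) y, i.e. x^T A^T y = x^T (A^*) y. Since this holds for all x, y, we must have A^* = A^T. Therefore
A^* =
[[0, 3],
 [2, -3],
 [2, 0]].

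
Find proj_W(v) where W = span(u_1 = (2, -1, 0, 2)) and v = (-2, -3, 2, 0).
proj_W(v) = (-2/9, 1/9, 0, -2/9)

Set up U = [u_1 | ... | u_1] ∈ R^(4×1). The projector onto W = col(U) is P = U (U^T U)^(-1) U^T.
Compute U^T U =
  [9],
and U^T v = (-1).
Solve U^T U · c = U^T v for the coefficients: c = (-1/9). The projection is proj_W(v) = U c.
Check: (v - proj_W(v)) · u_1 = 0  (should be 0).
Result: proj_W(v) = (-2/9, 1/9, 0, -2/9).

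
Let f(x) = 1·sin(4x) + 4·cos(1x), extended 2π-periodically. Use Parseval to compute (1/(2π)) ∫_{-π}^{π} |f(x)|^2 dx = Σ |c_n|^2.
Σ |c_n|^2 = 17/2

Expand |f|^2 and use orthogonality of {sin(nx), cos(mx)} on [-π, π]:
  ∫_{-π}^{π} sin(nx)^2 dx = π, ∫ cos(mx)^2 dx = π, and cross terms integrate to 0.
So ∫_{-π}^{π} f(x)^2 dx = 1^2 · π + 4^2 · π = (1 + 16)π.
Divide by 2π: (1 + 16)/2 = 17/2.
By Parseval, this equals Σ |c_n|^2.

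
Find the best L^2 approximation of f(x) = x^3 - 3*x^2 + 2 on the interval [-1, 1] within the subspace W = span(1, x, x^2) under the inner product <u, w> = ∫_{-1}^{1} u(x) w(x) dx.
g(x) = -3*x^2 + 3*x/5 + 2

The best approximation g ∈ W is the orthogonal projection of f onto W. Writing g = a_0 + a_1 x + a_2 x^2, the coefficients solve the normal equations G · a = b where
  G_{ij} = <φ_i, φ_j> and b_i = <f, φ_i>, with φ_0 = 1, φ_1 = x, φ_2 = x^2.
G =
  [2, 0, 2/3]
  [0, 2/3, 0]
  [2/3, 0, 2/5],
b = (2, 2/5, 2/15).
Solving gives a_0 = 2, a_1 = 3/5, a_2 = -3, so
  g(x) = -3*x^2 + 3*x/5 + 2.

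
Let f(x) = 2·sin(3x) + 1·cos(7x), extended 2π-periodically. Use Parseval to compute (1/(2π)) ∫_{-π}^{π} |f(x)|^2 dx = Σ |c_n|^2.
Σ |c_n|^2 = 5/2

Expand |f|^2 and use orthogonality of {sin(nx), cos(mx)} on [-π, π]:
  ∫_{-π}^{π} sin(nx)^2 dx = π, ∫ cos(mx)^2 dx = π, and cross terms integrate to 0.
So ∫_{-π}^{π} f(x)^2 dx = 2^2 · π + 1^2 · π = (4 + 1)π.
Divide by 2π: (4 + 1)/2 = 5/2.
By Parseval, this equals Σ |c_n|^2.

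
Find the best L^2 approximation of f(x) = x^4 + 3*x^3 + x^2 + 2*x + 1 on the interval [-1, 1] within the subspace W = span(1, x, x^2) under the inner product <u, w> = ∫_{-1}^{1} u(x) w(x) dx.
g(x) = 13*x^2/7 + 19*x/5 + 32/35

The best approximation g ∈ W is the orthogonal projection of f onto W. Writing g = a_0 + a_1 x + a_2 x^2, the coefficients solve the normal equations G · a = b where
  G_{ij} = <φ_i, φ_j> and b_i = <f, φ_i>, with φ_0 = 1, φ_1 = x, φ_2 = x^2.
G =
  [2, 0, 2/3]
  [0, 2/3, 0]
  [2/3, 0, 2/5],
b = (46/15, 38/15, 142/105).
Solving gives a_0 = 32/35, a_1 = 19/5, a_2 = 13/7, so
  g(x) = 13*x^2/7 + 19*x/5 + 32/35.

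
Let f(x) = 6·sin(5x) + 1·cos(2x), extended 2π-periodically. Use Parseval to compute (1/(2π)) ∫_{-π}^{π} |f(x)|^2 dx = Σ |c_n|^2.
Σ |c_n|^2 = 37/2

Expand |f|^2 and use orthogonality of {sin(nx), cos(mx)} on [-π, π]:
  ∫_{-π}^{π} sin(nx)^2 dx = π, ∫ cos(mx)^2 dx = π, and cross terms integrate to 0.
So ∫_{-π}^{π} f(x)^2 dx = 6^2 · π + 1^2 · π = (36 + 1)π.
Divide by 2π: (36 + 1)/2 = 37/2.
By Parseval, this equals Σ |c_n|^2.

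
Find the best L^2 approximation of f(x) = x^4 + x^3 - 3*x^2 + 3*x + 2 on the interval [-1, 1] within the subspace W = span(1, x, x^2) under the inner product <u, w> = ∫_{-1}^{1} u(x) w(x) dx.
g(x) = -15*x^2/7 + 18*x/5 + 67/35

The best approximation g ∈ W is the orthogonal projection of f onto W. Writing g = a_0 + a_1 x + a_2 x^2, the coefficients solve the normal equations G · a = b where
  G_{ij} = <φ_i, φ_j> and b_i = <f, φ_i>, with φ_0 = 1, φ_1 = x, φ_2 = x^2.
G =
  [2, 0, 2/3]
  [0, 2/3, 0]
  [2/3, 0, 2/5],
b = (12/5, 12/5, 44/105).
Solving gives a_0 = 67/35, a_1 = 18/5, a_2 = -15/7, so
  g(x) = -15*x^2/7 + 18*x/5 + 67/35.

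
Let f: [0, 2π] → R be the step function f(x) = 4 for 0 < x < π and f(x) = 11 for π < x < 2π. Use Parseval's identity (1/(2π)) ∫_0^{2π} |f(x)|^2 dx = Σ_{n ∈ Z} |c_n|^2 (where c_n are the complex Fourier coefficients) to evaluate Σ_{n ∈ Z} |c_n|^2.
Σ |c_n|^2 = 137/2

Parseval equates the L^2 energy of f (normalised by 1/(2π)) with the ℓ^2 sum of its Fourier coefficients: (1/(2π)) ∫_0^{2π} |f|^2 = Σ |c_n|^2.
Compute the left side: (1/(2π)) [∫_0^π 4^2 dx + ∫_π^{2π} 11^2 dx] = (1/(2π)) · (16π + 121π) = (16 + 121)/2 = 137/2.
So Σ_{n ∈ Z} |c_n|^2 = 137/2.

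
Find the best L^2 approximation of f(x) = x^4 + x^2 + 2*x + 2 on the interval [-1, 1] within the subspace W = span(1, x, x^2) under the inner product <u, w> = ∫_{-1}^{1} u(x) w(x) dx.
g(x) = 13*x^2/7 + 2*x + 67/35

The best approximation g ∈ W is the orthogonal projection of f onto W. Writing g = a_0 + a_1 x + a_2 x^2, the coefficients solve the normal equations G · a = b where
  G_{ij} = <φ_i, φ_j> and b_i = <f, φ_i>, with φ_0 = 1, φ_1 = x, φ_2 = x^2.
G =
  [2, 0, 2/3]
  [0, 2/3, 0]
  [2/3, 0, 2/5],
b = (76/15, 4/3, 212/105).
Solving gives a_0 = 67/35, a_1 = 2, a_2 = 13/7, so
  g(x) = 13*x^2/7 + 2*x + 67/35.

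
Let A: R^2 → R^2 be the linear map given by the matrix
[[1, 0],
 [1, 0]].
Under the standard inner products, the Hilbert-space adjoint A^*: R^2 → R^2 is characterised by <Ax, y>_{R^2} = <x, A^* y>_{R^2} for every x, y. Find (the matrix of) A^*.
A^* = A^T =
[[1, 1],
 [0, 0]]

For real matrices with standard dot products, the defining identity <Ax, y> = <x, A^* y> gives (Ax)^T y = x^T (A^*) y, i.e. x^T A^T y = x^T (A^*) y. Since this holds for all x, y, we must have A^* = A^T. Therefore
A^* =
[[1, 1],
 [0, 0]].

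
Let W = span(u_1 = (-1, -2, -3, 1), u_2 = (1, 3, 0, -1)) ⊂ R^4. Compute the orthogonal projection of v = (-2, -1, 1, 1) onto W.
proj_W(v) = (-48/101, -170/101, 78/101, 48/101)

Set up U = [u_1 | ... | u_2] ∈ R^(4×2). The projector onto W = col(U) is P = U (U^T U)^(-1) U^T.
Compute U^T U =
  [15, -8]
  [-8, 11],
and U^T v = (2, -6).
Solve U^T U · c = U^T v for the coefficients: c = (-26/101, -74/101). The projection is proj_W(v) = U c.
Check: (v - proj_W(v)) · u_1 = 0  (should be 0).
Check: (v - proj_W(v)) · u_2 = 0  (should be 0).
Result: proj_W(v) = (-48/101, -170/101, 78/101, 48/101).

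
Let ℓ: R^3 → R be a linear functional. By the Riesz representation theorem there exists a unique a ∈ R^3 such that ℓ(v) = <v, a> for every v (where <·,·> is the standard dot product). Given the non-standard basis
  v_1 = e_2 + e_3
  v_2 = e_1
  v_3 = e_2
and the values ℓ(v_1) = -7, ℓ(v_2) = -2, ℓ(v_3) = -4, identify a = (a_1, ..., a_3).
a = (-2, -4, -3)

Write a = (a_1, ..., a_3) in the standard basis. For each basis vector v_i, ℓ(v_i) = <v_i, a> is a linear equation in the a_j's. Collect the n equations into a matrix system V a = ℓ, where row i of V is v_i (expressed in the standard basis). Since V is invertible (lower-triangular with 1s on the diagonal, up to permutation), solve by back-substitution:
  V =
[[0, 1, 1],
 [1, 0, 0],
 [0, 1, 0]]
  V a = (-7, -2, -4)
Solving gives a = (-2, -4, -3).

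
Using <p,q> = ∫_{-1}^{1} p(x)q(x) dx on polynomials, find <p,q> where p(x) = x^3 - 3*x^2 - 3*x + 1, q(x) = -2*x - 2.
<p,q> = 16/5

Expand the product: p(x)·q(x) = -2*x^4 + 4*x^3 + 12*x^2 + 4*x - 2.
∫_{-1}^{1} of each monomial x^k gives [2/(k+1) if k even, 0 if k odd]. Integrating term-by-term (or equivalently evaluating the antiderivative F(x) = -2*x^5/5 + x^4 + 4*x^3 + 2*x^2 - 2*x at the endpoints):
  F(1) − F(−1) = 23/5 − (7/5) = 16/5.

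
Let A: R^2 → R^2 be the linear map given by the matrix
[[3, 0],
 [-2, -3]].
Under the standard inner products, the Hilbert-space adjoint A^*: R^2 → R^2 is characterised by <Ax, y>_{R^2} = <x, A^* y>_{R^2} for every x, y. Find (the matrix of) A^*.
A^* = A^T =
[[3, -2],
 [0, -3]]

For real matrices with standard dot products, the defining identity <Ax, y> = <x, A^* y> gives (Ax)^T y = x^T (A^*) y, i.e. x^T A^T y = x^T (A^*) y. Since this holds for all x, y, we must have A^* = A^T. Therefore
A^* =
[[3, -2],
 [0, -3]].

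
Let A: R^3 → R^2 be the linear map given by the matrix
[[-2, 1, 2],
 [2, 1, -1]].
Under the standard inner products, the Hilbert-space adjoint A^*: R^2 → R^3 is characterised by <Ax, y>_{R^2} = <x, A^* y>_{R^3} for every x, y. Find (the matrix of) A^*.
A^* = A^T =
[[-2, 2],
 [1, 1],
 [2, -1]]

For real matrices with standard dot products, the defining identity <Ax, y> = <x, A^* y> gives (Ax)^T y = x^T (A^*) y, i.e. x^T A^T y = x^T (A^*) y. Since this holds for all x, y, we must have A^* = A^T. Therefore
A^* =
[[-2, 2],
 [1, 1],
 [2, -1]].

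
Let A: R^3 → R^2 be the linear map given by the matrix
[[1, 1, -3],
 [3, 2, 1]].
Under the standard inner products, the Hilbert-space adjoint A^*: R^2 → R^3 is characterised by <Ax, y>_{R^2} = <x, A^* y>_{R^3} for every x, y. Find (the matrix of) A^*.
A^* = A^T =
[[1, 3],
 [1, 2],
 [-3, 1]]

For real matrices with standard dot products, the defining identity <Ax, y> = <x, A^* y> gives (Ax)^T y = x^T (A^*) y, i.e. x^T A^T y = x^T (A^*) y. Since this holds for all x, y, we must have A^* = A^T. Therefore
A^* =
[[1, 3],
 [1, 2],
 [-3, 1]].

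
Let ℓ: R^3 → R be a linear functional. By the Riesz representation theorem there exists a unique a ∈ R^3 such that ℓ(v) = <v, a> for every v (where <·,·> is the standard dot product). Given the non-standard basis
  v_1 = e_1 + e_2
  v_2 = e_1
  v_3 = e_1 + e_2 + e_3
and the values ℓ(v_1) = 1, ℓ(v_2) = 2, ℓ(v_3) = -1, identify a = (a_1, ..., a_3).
a = (2, -1, -2)

Write a = (a_1, ..., a_3) in the standard basis. For each basis vector v_i, ℓ(v_i) = <v_i, a> is a linear equation in the a_j's. Collect the n equations into a matrix system V a = ℓ, where row i of V is v_i (expressed in the standard basis). Since V is invertible (lower-triangular with 1s on the diagonal, up to permutation), solve by back-substitution:
  V =
[[1, 1, 0],
 [1, 0, 0],
 [1, 1, 1]]
  V a = (1, 2, -1)
Solving gives a = (2, -1, -2).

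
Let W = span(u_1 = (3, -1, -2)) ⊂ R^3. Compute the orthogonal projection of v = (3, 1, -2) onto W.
proj_W(v) = (18/7, -6/7, -12/7)

Set up U = [u_1 | ... | u_1] ∈ R^(3×1). The projector onto W = col(U) is P = U (U^T U)^(-1) U^T.
Compute U^T U =
  [14],
and U^T v = (12).
Solve U^T U · c = U^T v for the coefficients: c = (6/7). The projection is proj_W(v) = U c.
Check: (v - proj_W(v)) · u_1 = 0  (should be 0).
Result: proj_W(v) = (18/7, -6/7, -12/7).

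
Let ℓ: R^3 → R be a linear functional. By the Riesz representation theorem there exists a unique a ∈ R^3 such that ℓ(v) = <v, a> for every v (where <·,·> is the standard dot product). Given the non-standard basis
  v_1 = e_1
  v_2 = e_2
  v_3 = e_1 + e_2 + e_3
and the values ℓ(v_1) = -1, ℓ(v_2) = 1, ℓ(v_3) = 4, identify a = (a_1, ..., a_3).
a = (-1, 1, 4)

Write a = (a_1, ..., a_3) in the standard basis. For each basis vector v_i, ℓ(v_i) = <v_i, a> is a linear equation in the a_j's. Collect the n equations into a matrix system V a = ℓ, where row i of V is v_i (expressed in the standard basis). Since V is invertible (lower-triangular with 1s on the diagonal, up to permutation), solve by back-substitution:
  V =
[[1, 0, 0],
 [0, 1, 0],
 [1, 1, 1]]
  V a = (-1, 1, 4)
Solving gives a = (-1, 1, 4).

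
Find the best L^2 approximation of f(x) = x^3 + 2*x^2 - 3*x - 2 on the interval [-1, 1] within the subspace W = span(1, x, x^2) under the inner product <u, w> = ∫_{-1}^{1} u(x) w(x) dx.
g(x) = 2*x^2 - 12*x/5 - 2

The best approximation g ∈ W is the orthogonal projection of f onto W. Writing g = a_0 + a_1 x + a_2 x^2, the coefficients solve the normal equations G · a = b where
  G_{ij} = <φ_i, φ_j> and b_i = <f, φ_i>, with φ_0 = 1, φ_1 = x, φ_2 = x^2.
G =
  [2, 0, 2/3]
  [0, 2/3, 0]
  [2/3, 0, 2/5],
b = (-8/3, -8/5, -8/15).
Solving gives a_0 = -2, a_1 = -12/5, a_2 = 2, so
  g(x) = 2*x^2 - 12*x/5 - 2.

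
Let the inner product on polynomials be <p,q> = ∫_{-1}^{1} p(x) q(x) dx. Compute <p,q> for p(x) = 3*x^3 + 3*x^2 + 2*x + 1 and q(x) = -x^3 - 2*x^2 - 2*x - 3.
<p,q> = -786/35

Expand the product: p(x)·q(x) = -3*x^6 - 9*x^5 - 14*x^4 - 20*x^3 - 15*x^2 - 8*x - 3.
∫_{-1}^{1} of each monomial x^k gives [2/(k+1) if k even, 0 if k odd]. Integrating term-by-term (or equivalently evaluating the antiderivative F(x) = -3*x^7/7 - 3*x^6/2 - 14*x^5/5 - 5*x^4 - 5*x^3 - 4*x^2 - 3*x at the endpoints):
  F(1) − F(−1) = -1521/70 − (51/70) = -786/35.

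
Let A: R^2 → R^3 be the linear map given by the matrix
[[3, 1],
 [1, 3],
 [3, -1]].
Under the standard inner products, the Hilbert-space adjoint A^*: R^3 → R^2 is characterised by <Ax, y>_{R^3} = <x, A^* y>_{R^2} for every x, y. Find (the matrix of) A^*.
A^* = A^T =
[[3, 1, 3],
 [1, 3, -1]]

For real matrices with standard dot products, the defining identity <Ax, y> = <x, A^* y> gives (Ax)^T y = x^T (A^*) y, i.e. x^T A^T y = x^T (A^*) y. Since this holds for all x, y, we must have A^* = A^T. Therefore
A^* =
[[3, 1, 3],
 [1, 3, -1]].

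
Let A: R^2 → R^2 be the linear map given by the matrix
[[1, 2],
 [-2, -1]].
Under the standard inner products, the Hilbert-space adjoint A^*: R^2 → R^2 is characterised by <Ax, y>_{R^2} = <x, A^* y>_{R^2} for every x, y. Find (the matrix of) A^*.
A^* = A^T =
[[1, -2],
 [2, -1]]

For real matrices with standard dot products, the defining identity <Ax, y> = <x, A^* y> gives (Ax)^T y = x^T (A^*) y, i.e. x^T A^T y = x^T (A^*) y. Since this holds for all x, y, we must have A^* = A^T. Therefore
A^* =
[[1, -2],
 [2, -1]].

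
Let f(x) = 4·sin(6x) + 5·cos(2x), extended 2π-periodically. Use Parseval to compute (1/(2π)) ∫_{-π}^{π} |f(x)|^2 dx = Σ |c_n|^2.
Σ |c_n|^2 = 41/2

Expand |f|^2 and use orthogonality of {sin(nx), cos(mx)} on [-π, π]:
  ∫_{-π}^{π} sin(nx)^2 dx = π, ∫ cos(mx)^2 dx = π, and cross terms integrate to 0.
So ∫_{-π}^{π} f(x)^2 dx = 4^2 · π + 5^2 · π = (16 + 25)π.
Divide by 2π: (16 + 25)/2 = 41/2.
By Parseval, this equals Σ |c_n|^2.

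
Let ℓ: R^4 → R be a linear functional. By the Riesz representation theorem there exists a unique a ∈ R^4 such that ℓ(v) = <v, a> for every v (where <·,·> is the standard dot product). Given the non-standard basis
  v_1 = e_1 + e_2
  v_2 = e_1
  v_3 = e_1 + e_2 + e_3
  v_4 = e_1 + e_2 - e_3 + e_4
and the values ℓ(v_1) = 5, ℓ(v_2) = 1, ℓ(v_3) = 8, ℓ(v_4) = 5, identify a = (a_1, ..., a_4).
a = (1, 4, 3, 3)

Write a = (a_1, ..., a_4) in the standard basis. For each basis vector v_i, ℓ(v_i) = <v_i, a> is a linear equation in the a_j's. Collect the n equations into a matrix system V a = ℓ, where row i of V is v_i (expressed in the standard basis). Since V is invertible (lower-triangular with 1s on the diagonal, up to permutation), solve by back-substitution:
  V =
[[1, 1, 0, 0],
 [1, 0, 0, 0],
 [1, 1, 1, 0],
 [1, 1, -1, 1]]
  V a = (5, 1, 8, 5)
Solving gives a = (1, 4, 3, 3).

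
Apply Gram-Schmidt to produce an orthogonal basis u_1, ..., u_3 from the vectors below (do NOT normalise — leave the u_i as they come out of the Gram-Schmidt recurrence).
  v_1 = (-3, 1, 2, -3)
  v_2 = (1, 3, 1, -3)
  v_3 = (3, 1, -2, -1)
Orthogonal basis:
  u_1 = (-3, 1, 2, -3)
  u_2 = (56/23, 58/23, 1/23, -36/23)
  u_3 = (-14/339, -184/339, -424/339, -110/113)

Apply the Gram-Schmidt recurrence
  u_1 = v_1
  u_i = v_i − Σ_{j<i} ((v_i · u_j) / (u_j · u_j)) · u_j.

Step by step this gives:
  u_1 = (-3, 1, 2, -3)
  u_2 = (56/23, 58/23, 1/23, -36/23)
  u_3 = (-14/339, -184/339, -424/339, -110/113)

Orthogonality check:
  u_2 · u_1 = 0 (should be 0)
  u_3 · u_1 = 0 (should be 0)
  u_3 · u_2 = 0 (should be 0)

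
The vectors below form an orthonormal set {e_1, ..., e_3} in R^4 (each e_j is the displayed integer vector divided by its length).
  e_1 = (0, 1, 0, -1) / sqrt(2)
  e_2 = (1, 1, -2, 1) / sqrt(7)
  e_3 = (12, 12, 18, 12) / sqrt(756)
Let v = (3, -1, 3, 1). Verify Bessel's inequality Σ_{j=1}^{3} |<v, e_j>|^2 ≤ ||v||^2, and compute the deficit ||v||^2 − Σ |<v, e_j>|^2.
Σ |<v, e_j>|^2 = 14; ||v||^2 = 20; deficit = 6

Write each e_j = u_j / sqrt(<u_j, u_j>) where u_j is the displayed integer vector. Then <v, e_j> = <v, u_j> / sqrt(<u_j, u_j>), so |<v, e_j>|^2 = <v, u_j>^2 / <u_j, u_j>.
Coefficients: <v, e_1> = -2/sqrt(2), <v, e_2> = -3/sqrt(7), <v, e_3> = 90/sqrt(756).
Square and sum: Σ |<v, e_j>|^2 = 14.
Compute ||v||^2 = v·v = 20.
Deficit = 20 − 14 = 6 ≥ 0, confirming Bessel's inequality. (The deficit equals ||v − Σ <v,e_j> e_j||^2, the squared distance from v to span{e_j}.)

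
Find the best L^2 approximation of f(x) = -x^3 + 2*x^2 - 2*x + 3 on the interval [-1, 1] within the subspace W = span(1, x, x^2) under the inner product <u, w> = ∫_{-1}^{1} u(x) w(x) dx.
g(x) = 2*x^2 - 13*x/5 + 3

The best approximation g ∈ W is the orthogonal projection of f onto W. Writing g = a_0 + a_1 x + a_2 x^2, the coefficients solve the normal equations G · a = b where
  G_{ij} = <φ_i, φ_j> and b_i = <f, φ_i>, with φ_0 = 1, φ_1 = x, φ_2 = x^2.
G =
  [2, 0, 2/3]
  [0, 2/3, 0]
  [2/3, 0, 2/5],
b = (22/3, -26/15, 14/5).
Solving gives a_0 = 3, a_1 = -13/5, a_2 = 2, so
  g(x) = 2*x^2 - 13*x/5 + 3.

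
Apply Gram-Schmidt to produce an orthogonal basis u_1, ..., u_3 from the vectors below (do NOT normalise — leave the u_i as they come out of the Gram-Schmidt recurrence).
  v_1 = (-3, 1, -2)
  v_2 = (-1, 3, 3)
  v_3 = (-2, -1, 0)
Orthogonal basis:
  u_1 = (-3, 1, -2)
  u_2 = (-1, 3, 3)
  u_3 = (-261/266, -319/266, 116/133)

Apply the Gram-Schmidt recurrence
  u_1 = v_1
  u_i = v_i − Σ_{j<i} ((v_i · u_j) / (u_j · u_j)) · u_j.

Step by step this gives:
  u_1 = (-3, 1, -2)
  u_2 = (-1, 3, 3)
  u_3 = (-261/266, -319/266, 116/133)

Orthogonality check:
  u_2 · u_1 = 0 (should be 0)
  u_3 · u_1 = 0 (should be 0)
  u_3 · u_2 = 0 (should be 0)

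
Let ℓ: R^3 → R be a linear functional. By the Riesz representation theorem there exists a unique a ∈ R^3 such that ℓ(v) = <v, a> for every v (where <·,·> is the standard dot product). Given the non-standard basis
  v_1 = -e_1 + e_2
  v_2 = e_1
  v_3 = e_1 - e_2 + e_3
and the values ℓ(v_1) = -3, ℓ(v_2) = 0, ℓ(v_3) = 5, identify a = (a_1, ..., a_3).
a = (0, -3, 2)

Write a = (a_1, ..., a_3) in the standard basis. For each basis vector v_i, ℓ(v_i) = <v_i, a> is a linear equation in the a_j's. Collect the n equations into a matrix system V a = ℓ, where row i of V is v_i (expressed in the standard basis). Since V is invertible (lower-triangular with 1s on the diagonal, up to permutation), solve by back-substitution:
  V =
[[-1, 1, 0],
 [1, 0, 0],
 [1, -1, 1]]
  V a = (-3, 0, 5)
Solving gives a = (0, -3, 2).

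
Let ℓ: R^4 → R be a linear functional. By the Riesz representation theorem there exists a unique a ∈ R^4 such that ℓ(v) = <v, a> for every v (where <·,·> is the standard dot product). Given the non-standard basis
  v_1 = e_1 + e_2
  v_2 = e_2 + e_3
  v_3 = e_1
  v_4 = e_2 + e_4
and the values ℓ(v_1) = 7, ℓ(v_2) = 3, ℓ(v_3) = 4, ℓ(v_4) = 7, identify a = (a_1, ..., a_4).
a = (4, 3, 0, 4)

Write a = (a_1, ..., a_4) in the standard basis. For each basis vector v_i, ℓ(v_i) = <v_i, a> is a linear equation in the a_j's. Collect the n equations into a matrix system V a = ℓ, where row i of V is v_i (expressed in the standard basis). Since V is invertible (lower-triangular with 1s on the diagonal, up to permutation), solve by back-substitution:
  V =
[[1, 1, 0, 0],
 [0, 1, 1, 0],
 [1, 0, 0, 0],
 [0, 1, 0, 1]]
  V a = (7, 3, 4, 7)
Solving gives a = (4, 3, 0, 4).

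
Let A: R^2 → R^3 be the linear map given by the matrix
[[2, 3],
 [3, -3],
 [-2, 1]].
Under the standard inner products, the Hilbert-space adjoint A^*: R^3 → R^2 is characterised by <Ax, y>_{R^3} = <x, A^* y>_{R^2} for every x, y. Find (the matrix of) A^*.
A^* = A^T =
[[2, 3, -2],
 [3, -3, 1]]

For real matrices with standard dot products, the defining identity <Ax, y> = <x, A^* y> gives (Ax)^T y = x^T (A^*) y, i.e. x^T A^T y = x^T (A^*) y. Since this holds for all x, y, we must have A^* = A^T. Therefore
A^* =
[[2, 3, -2],
 [3, -3, 1]].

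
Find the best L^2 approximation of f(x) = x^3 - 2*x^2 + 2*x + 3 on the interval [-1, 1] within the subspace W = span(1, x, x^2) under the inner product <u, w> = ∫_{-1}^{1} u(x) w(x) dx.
g(x) = -2*x^2 + 13*x/5 + 3

The best approximation g ∈ W is the orthogonal projection of f onto W. Writing g = a_0 + a_1 x + a_2 x^2, the coefficients solve the normal equations G · a = b where
  G_{ij} = <φ_i, φ_j> and b_i = <f, φ_i>, with φ_0 = 1, φ_1 = x, φ_2 = x^2.
G =
  [2, 0, 2/3]
  [0, 2/3, 0]
  [2/3, 0, 2/5],
b = (14/3, 26/15, 6/5).
Solving gives a_0 = 3, a_1 = 13/5, a_2 = -2, so
  g(x) = -2*x^2 + 13*x/5 + 3.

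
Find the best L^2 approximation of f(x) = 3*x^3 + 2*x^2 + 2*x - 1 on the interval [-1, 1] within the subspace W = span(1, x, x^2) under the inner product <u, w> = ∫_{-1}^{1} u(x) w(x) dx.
g(x) = 2*x^2 + 19*x/5 - 1

The best approximation g ∈ W is the orthogonal projection of f onto W. Writing g = a_0 + a_1 x + a_2 x^2, the coefficients solve the normal equations G · a = b where
  G_{ij} = <φ_i, φ_j> and b_i = <f, φ_i>, with φ_0 = 1, φ_1 = x, φ_2 = x^2.
G =
  [2, 0, 2/3]
  [0, 2/3, 0]
  [2/3, 0, 2/5],
b = (-2/3, 38/15, 2/15).
Solving gives a_0 = -1, a_1 = 19/5, a_2 = 2, so
  g(x) = 2*x^2 + 19*x/5 - 1.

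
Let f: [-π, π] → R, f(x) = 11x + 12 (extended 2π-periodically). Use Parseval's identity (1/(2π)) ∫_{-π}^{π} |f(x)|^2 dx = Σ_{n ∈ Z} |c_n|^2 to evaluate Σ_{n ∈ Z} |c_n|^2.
Σ |c_n|^2 = 121π^2/3 + 144

Expand and integrate term by term over [-π, π]:
  ∫ (11x)^2 dx = 121·(2π^3/3); ∫ 2·11·(12)·x dx = 0 (odd integrand); ∫ 12^2 dx = 144·2π.
So (1/(2π)) ∫_{-π}^{π} (11x + 12)^2 dx = 121π^2/3 + 144 = 121π^2/3 + 144.
Parseval ⇒ Σ |c_n|^2 = 121π^2/3 + 144.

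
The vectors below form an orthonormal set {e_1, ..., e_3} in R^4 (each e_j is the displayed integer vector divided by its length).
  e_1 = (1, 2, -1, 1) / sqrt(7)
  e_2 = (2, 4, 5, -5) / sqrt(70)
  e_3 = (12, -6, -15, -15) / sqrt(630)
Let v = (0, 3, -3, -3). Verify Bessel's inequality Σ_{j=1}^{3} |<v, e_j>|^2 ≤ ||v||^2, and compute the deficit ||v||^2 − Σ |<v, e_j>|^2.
Σ |<v, e_j>|^2 = 108/7; ||v||^2 = 27; deficit = 81/7

Write each e_j = u_j / sqrt(<u_j, u_j>) where u_j is the displayed integer vector. Then <v, e_j> = <v, u_j> / sqrt(<u_j, u_j>), so |<v, e_j>|^2 = <v, u_j>^2 / <u_j, u_j>.
Coefficients: <v, e_1> = 6/sqrt(7), <v, e_2> = 12/sqrt(70), <v, e_3> = 72/sqrt(630).
Square and sum: Σ |<v, e_j>|^2 = 108/7.
Compute ||v||^2 = v·v = 27.
Deficit = 27 − 108/7 = 81/7 ≥ 0, confirming Bessel's inequality. (The deficit equals ||v − Σ <v,e_j> e_j||^2, the squared distance from v to span{e_j}.)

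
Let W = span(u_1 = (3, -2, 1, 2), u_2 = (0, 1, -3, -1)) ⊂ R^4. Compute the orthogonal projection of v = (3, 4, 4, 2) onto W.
proj_W(v) = (87/149, -175/149, 380/149, 175/149)

Set up U = [u_1 | ... | u_2] ∈ R^(4×2). The projector onto W = col(U) is P = U (U^T U)^(-1) U^T.
Compute U^T U =
  [18, -7]
  [-7, 11],
and U^T v = (9, -10).
Solve U^T U · c = U^T v for the coefficients: c = (29/149, -117/149). The projection is proj_W(v) = U c.
Check: (v - proj_W(v)) · u_1 = 0  (should be 0).
Check: (v - proj_W(v)) · u_2 = 0  (should be 0).
Result: proj_W(v) = (87/149, -175/149, 380/149, 175/149).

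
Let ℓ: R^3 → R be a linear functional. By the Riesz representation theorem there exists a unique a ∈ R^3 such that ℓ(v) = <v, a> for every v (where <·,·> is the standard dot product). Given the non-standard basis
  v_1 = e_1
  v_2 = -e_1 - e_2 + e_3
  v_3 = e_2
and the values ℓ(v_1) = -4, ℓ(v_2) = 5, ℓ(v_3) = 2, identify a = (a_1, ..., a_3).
a = (-4, 2, 3)

Write a = (a_1, ..., a_3) in the standard basis. For each basis vector v_i, ℓ(v_i) = <v_i, a> is a linear equation in the a_j's. Collect the n equations into a matrix system V a = ℓ, where row i of V is v_i (expressed in the standard basis). Since V is invertible (lower-triangular with 1s on the diagonal, up to permutation), solve by back-substitution:
  V =
[[1, 0, 0],
 [-1, -1, 1],
 [0, 1, 0]]
  V a = (-4, 5, 2)
Solving gives a = (-4, 2, 3).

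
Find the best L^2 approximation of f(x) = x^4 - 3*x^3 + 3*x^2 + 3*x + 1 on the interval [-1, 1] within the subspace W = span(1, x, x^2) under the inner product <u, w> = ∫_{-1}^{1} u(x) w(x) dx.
g(x) = 27*x^2/7 + 6*x/5 + 32/35

The best approximation g ∈ W is the orthogonal projection of f onto W. Writing g = a_0 + a_1 x + a_2 x^2, the coefficients solve the normal equations G · a = b where
  G_{ij} = <φ_i, φ_j> and b_i = <f, φ_i>, with φ_0 = 1, φ_1 = x, φ_2 = x^2.
G =
  [2, 0, 2/3]
  [0, 2/3, 0]
  [2/3, 0, 2/5],
b = (22/5, 4/5, 226/105).
Solving gives a_0 = 32/35, a_1 = 6/5, a_2 = 27/7, so
  g(x) = 27*x^2/7 + 6*x/5 + 32/35.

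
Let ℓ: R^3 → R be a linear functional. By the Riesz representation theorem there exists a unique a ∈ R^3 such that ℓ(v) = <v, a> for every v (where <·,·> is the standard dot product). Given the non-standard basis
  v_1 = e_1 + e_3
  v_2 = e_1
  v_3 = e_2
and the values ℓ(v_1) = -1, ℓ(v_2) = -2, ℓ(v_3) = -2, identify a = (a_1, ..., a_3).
a = (-2, -2, 1)

Write a = (a_1, ..., a_3) in the standard basis. For each basis vector v_i, ℓ(v_i) = <v_i, a> is a linear equation in the a_j's. Collect the n equations into a matrix system V a = ℓ, where row i of V is v_i (expressed in the standard basis). Since V is invertible (lower-triangular with 1s on the diagonal, up to permutation), solve by back-substitution:
  V =
[[1, 0, 1],
 [1, 0, 0],
 [0, 1, 0]]
  V a = (-1, -2, -2)
Solving gives a = (-2, -2, 1).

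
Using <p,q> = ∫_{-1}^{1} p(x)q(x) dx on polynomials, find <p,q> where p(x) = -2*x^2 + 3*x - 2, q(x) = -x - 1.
<p,q> = 10/3

Expand the product: p(x)·q(x) = 2*x^3 - x^2 - x + 2.
∫_{-1}^{1} of each monomial x^k gives [2/(k+1) if k even, 0 if k odd]. Integrating term-by-term (or equivalently evaluating the antiderivative F(x) = x^4/2 - x^3/3 - x^2/2 + 2*x at the endpoints):
  F(1) − F(−1) = 5/3 − (-5/3) = 10/3.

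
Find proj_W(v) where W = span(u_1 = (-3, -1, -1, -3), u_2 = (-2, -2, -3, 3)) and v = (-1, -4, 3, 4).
proj_W(v) = (25/86, -53/86, -99/86, 255/86)

Set up U = [u_1 | ... | u_2] ∈ R^(4×2). The projector onto W = col(U) is P = U (U^T U)^(-1) U^T.
Compute U^T U =
  [20, 2]
  [2, 26],
and U^T v = (-8, 13).
Solve U^T U · c = U^T v for the coefficients: c = (-39/86, 23/43). The projection is proj_W(v) = U c.
Check: (v - proj_W(v)) · u_1 = 0  (should be 0).
Check: (v - proj_W(v)) · u_2 = 0  (should be 0).
Result: proj_W(v) = (25/86, -53/86, -99/86, 255/86).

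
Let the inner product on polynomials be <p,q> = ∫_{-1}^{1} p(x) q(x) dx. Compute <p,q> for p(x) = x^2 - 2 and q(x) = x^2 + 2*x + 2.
<p,q> = -38/5

Expand the product: p(x)·q(x) = x^4 + 2*x^3 - 4*x - 4.
∫_{-1}^{1} of each monomial x^k gives [2/(k+1) if k even, 0 if k odd]. Integrating term-by-term (or equivalently evaluating the antiderivative F(x) = x^5/5 + x^4/2 - 2*x^2 - 4*x at the endpoints):
  F(1) − F(−1) = -53/10 − (23/10) = -38/5.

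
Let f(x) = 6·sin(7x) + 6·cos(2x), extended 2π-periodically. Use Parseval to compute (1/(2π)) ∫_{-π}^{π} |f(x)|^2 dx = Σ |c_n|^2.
Σ |c_n|^2 = 36

Expand |f|^2 and use orthogonality of {sin(nx), cos(mx)} on [-π, π]:
  ∫_{-π}^{π} sin(nx)^2 dx = π, ∫ cos(mx)^2 dx = π, and cross terms integrate to 0.
So ∫_{-π}^{π} f(x)^2 dx = 6^2 · π + 6^2 · π = (36 + 36)π.
Divide by 2π: (36 + 36)/2 = 36.
By Parseval, this equals Σ |c_n|^2.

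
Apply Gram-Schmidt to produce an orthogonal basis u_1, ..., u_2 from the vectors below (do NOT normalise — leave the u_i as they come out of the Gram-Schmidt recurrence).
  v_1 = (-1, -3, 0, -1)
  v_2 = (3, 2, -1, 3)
Orthogonal basis:
  u_1 = (-1, -3, 0, -1)
  u_2 = (21/11, -14/11, -1, 21/11)

Apply the Gram-Schmidt recurrence
  u_1 = v_1
  u_i = v_i − Σ_{j<i} ((v_i · u_j) / (u_j · u_j)) · u_j.

Step by step this gives:
  u_1 = (-1, -3, 0, -1)
  u_2 = (21/11, -14/11, -1, 21/11)

Orthogonality check:
  u_2 · u_1 = 0 (should be 0)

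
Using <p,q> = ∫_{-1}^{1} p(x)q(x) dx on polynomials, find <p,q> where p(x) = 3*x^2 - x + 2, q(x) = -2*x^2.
<p,q> = -76/15

Expand the product: p(x)·q(x) = -6*x^4 + 2*x^3 - 4*x^2.
∫_{-1}^{1} of each monomial x^k gives [2/(k+1) if k even, 0 if k odd]. Integrating term-by-term (or equivalently evaluating the antiderivative F(x) = -6*x^5/5 + x^4/2 - 4*x^3/3 at the endpoints):
  F(1) − F(−1) = -61/30 − (91/30) = -76/15.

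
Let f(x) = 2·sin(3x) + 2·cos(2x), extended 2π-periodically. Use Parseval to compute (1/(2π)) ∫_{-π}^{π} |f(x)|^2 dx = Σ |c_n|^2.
Σ |c_n|^2 = 4

Expand |f|^2 and use orthogonality of {sin(nx), cos(mx)} on [-π, π]:
  ∫_{-π}^{π} sin(nx)^2 dx = π, ∫ cos(mx)^2 dx = π, and cross terms integrate to 0.
So ∫_{-π}^{π} f(x)^2 dx = 2^2 · π + 2^2 · π = (4 + 4)π.
Divide by 2π: (4 + 4)/2 = 4.
By Parseval, this equals Σ |c_n|^2.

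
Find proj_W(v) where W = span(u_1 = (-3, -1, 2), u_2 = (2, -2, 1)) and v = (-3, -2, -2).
proj_W(v) = (-249/122, 29/122, 34/61)

Set up U = [u_1 | ... | u_2] ∈ R^(3×2). The projector onto W = col(U) is P = U (U^T U)^(-1) U^T.
Compute U^T U =
  [14, -2]
  [-2, 9],
and U^T v = (7, -4).
Solve U^T U · c = U^T v for the coefficients: c = (55/122, -21/61). The projection is proj_W(v) = U c.
Check: (v - proj_W(v)) · u_1 = 0  (should be 0).
Check: (v - proj_W(v)) · u_2 = 0  (should be 0).
Result: proj_W(v) = (-249/122, 29/122, 34/61).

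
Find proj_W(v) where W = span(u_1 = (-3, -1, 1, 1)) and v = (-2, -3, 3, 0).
proj_W(v) = (-3, -1, 1, 1)

Set up U = [u_1 | ... | u_1] ∈ R^(4×1). The projector onto W = col(U) is P = U (U^T U)^(-1) U^T.
Compute U^T U =
  [12],
and U^T v = (12).
Solve U^T U · c = U^T v for the coefficients: c = (1). The projection is proj_W(v) = U c.
Check: (v - proj_W(v)) · u_1 = 0  (should be 0).
Result: proj_W(v) = (-3, -1, 1, 1).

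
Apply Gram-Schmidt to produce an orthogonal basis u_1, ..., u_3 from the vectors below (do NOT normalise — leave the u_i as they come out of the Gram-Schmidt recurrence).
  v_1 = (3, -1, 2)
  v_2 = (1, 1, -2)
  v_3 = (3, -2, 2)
Orthogonal basis:
  u_1 = (3, -1, 2)
  u_2 = (10/7, 6/7, -12/7)
  u_3 = (0, -4/5, -2/5)

Apply the Gram-Schmidt recurrence
  u_1 = v_1
  u_i = v_i − Σ_{j<i} ((v_i · u_j) / (u_j · u_j)) · u_j.

Step by step this gives:
  u_1 = (3, -1, 2)
  u_2 = (10/7, 6/7, -12/7)
  u_3 = (0, -4/5, -2/5)

Orthogonality check:
  u_2 · u_1 = 0 (should be 0)
  u_3 · u_1 = 0 (should be 0)
  u_3 · u_2 = 0 (should be 0)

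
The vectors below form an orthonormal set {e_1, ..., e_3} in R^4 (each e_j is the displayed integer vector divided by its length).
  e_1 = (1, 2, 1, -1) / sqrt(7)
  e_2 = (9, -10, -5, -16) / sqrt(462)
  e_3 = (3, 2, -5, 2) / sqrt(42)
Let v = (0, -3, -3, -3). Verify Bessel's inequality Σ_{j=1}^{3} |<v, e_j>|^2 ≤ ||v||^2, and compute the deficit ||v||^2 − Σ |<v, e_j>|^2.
Σ |<v, e_j>|^2 = 1854/77; ||v||^2 = 27; deficit = 225/77

Write each e_j = u_j / sqrt(<u_j, u_j>) where u_j is the displayed integer vector. Then <v, e_j> = <v, u_j> / sqrt(<u_j, u_j>), so |<v, e_j>|^2 = <v, u_j>^2 / <u_j, u_j>.
Coefficients: <v, e_1> = -6/sqrt(7), <v, e_2> = 93/sqrt(462), <v, e_3> = 3/sqrt(42).
Square and sum: Σ |<v, e_j>|^2 = 1854/77.
Compute ||v||^2 = v·v = 27.
Deficit = 27 − 1854/77 = 225/77 ≥ 0, confirming Bessel's inequality. (The deficit equals ||v − Σ <v,e_j> e_j||^2, the squared distance from v to span{e_j}.)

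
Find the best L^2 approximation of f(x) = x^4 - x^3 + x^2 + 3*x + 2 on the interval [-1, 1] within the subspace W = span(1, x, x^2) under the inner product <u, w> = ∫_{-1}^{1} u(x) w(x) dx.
g(x) = 13*x^2/7 + 12*x/5 + 67/35

The best approximation g ∈ W is the orthogonal projection of f onto W. Writing g = a_0 + a_1 x + a_2 x^2, the coefficients solve the normal equations G · a = b where
  G_{ij} = <φ_i, φ_j> and b_i = <f, φ_i>, with φ_0 = 1, φ_1 = x, φ_2 = x^2.
G =
  [2, 0, 2/3]
  [0, 2/3, 0]
  [2/3, 0, 2/5],
b = (76/15, 8/5, 212/105).
Solving gives a_0 = 67/35, a_1 = 12/5, a_2 = 13/7, so
  g(x) = 13*x^2/7 + 12*x/5 + 67/35.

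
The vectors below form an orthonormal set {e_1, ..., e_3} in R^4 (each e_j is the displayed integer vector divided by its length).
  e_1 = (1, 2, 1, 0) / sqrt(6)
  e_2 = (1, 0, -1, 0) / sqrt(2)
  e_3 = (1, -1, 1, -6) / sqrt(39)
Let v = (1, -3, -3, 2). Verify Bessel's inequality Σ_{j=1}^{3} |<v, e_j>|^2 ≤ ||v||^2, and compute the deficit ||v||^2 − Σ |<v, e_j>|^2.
Σ |<v, e_j>|^2 = 283/13; ||v||^2 = 23; deficit = 16/13

Write each e_j = u_j / sqrt(<u_j, u_j>) where u_j is the displayed integer vector. Then <v, e_j> = <v, u_j> / sqrt(<u_j, u_j>), so |<v, e_j>|^2 = <v, u_j>^2 / <u_j, u_j>.
Coefficients: <v, e_1> = -8/sqrt(6), <v, e_2> = 4/sqrt(2), <v, e_3> = -11/sqrt(39).
Square and sum: Σ |<v, e_j>|^2 = 283/13.
Compute ||v||^2 = v·v = 23.
Deficit = 23 − 283/13 = 16/13 ≥ 0, confirming Bessel's inequality. (The deficit equals ||v − Σ <v,e_j> e_j||^2, the squared distance from v to span{e_j}.)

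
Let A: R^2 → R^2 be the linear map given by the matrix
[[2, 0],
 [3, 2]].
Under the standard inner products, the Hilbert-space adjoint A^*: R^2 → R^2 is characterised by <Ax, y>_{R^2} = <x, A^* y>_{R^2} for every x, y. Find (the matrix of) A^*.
A^* = A^T =
[[2, 3],
 [0, 2]]

For real matrices with standard dot products, the defining identity <Ax, y> = <x, A^* y> gives (Ax)^T y = x^T (A^*) y, i.e. x^T A^T y = x^T (A^*) y. Since this holds for all x, y, we must have A^* = A^T. Therefore
A^* =
[[2, 3],
 [0, 2]].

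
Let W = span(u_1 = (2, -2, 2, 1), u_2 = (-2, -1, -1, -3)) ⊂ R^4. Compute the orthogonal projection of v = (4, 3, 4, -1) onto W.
proj_W(v) = (144/73, -9/146, 195/146, 165/73)

Set up U = [u_1 | ... | u_2] ∈ R^(4×2). The projector onto W = col(U) is P = U (U^T U)^(-1) U^T.
Compute U^T U =
  [13, -7]
  [-7, 15],
and U^T v = (9, -12).
Solve U^T U · c = U^T v for the coefficients: c = (51/146, -93/146). The projection is proj_W(v) = U c.
Check: (v - proj_W(v)) · u_1 = 0  (should be 0).
Check: (v - proj_W(v)) · u_2 = 0  (should be 0).
Result: proj_W(v) = (144/73, -9/146, 195/146, 165/73).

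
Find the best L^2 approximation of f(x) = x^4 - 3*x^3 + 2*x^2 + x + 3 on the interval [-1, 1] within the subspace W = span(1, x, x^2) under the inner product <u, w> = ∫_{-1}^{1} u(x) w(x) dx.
g(x) = 20*x^2/7 - 4*x/5 + 102/35

The best approximation g ∈ W is the orthogonal projection of f onto W. Writing g = a_0 + a_1 x + a_2 x^2, the coefficients solve the normal equations G · a = b where
  G_{ij} = <φ_i, φ_j> and b_i = <f, φ_i>, with φ_0 = 1, φ_1 = x, φ_2 = x^2.
G =
  [2, 0, 2/3]
  [0, 2/3, 0]
  [2/3, 0, 2/5],
b = (116/15, -8/15, 108/35).
Solving gives a_0 = 102/35, a_1 = -4/5, a_2 = 20/7, so
  g(x) = 20*x^2/7 - 4*x/5 + 102/35.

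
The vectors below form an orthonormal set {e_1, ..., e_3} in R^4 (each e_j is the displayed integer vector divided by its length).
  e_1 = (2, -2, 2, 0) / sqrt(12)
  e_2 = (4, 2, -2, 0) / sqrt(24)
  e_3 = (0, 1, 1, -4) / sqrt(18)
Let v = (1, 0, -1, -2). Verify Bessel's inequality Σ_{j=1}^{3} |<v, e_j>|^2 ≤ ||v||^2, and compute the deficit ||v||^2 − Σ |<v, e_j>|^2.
Σ |<v, e_j>|^2 = 38/9; ||v||^2 = 6; deficit = 16/9

Write each e_j = u_j / sqrt(<u_j, u_j>) where u_j is the displayed integer vector. Then <v, e_j> = <v, u_j> / sqrt(<u_j, u_j>), so |<v, e_j>|^2 = <v, u_j>^2 / <u_j, u_j>.
Coefficients: <v, e_1> = 0/sqrt(12), <v, e_2> = 6/sqrt(24), <v, e_3> = 7/sqrt(18).
Square and sum: Σ |<v, e_j>|^2 = 38/9.
Compute ||v||^2 = v·v = 6.
Deficit = 6 − 38/9 = 16/9 ≥ 0, confirming Bessel's inequality. (The deficit equals ||v − Σ <v,e_j> e_j||^2, the squared distance from v to span{e_j}.)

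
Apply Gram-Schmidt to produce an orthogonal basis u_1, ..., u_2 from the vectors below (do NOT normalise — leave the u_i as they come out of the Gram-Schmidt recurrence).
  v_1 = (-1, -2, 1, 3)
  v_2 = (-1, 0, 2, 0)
Orthogonal basis:
  u_1 = (-1, -2, 1, 3)
  u_2 = (-4/5, 2/5, 9/5, -3/5)

Apply the Gram-Schmidt recurrence
  u_1 = v_1
  u_i = v_i − Σ_{j<i} ((v_i · u_j) / (u_j · u_j)) · u_j.

Step by step this gives:
  u_1 = (-1, -2, 1, 3)
  u_2 = (-4/5, 2/5, 9/5, -3/5)

Orthogonality check:
  u_2 · u_1 = 0 (should be 0)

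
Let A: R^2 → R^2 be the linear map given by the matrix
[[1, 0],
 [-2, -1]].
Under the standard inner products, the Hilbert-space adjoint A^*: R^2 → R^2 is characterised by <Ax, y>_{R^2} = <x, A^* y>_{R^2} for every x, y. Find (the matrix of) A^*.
A^* = A^T =
[[1, -2],
 [0, -1]]

For real matrices with standard dot products, the defining identity <Ax, y> = <x, A^* y> gives (Ax)^T y = x^T (A^*) y, i.e. x^T A^T y = x^T (A^*) y. Since this holds for all x, y, we must have A^* = A^T. Therefore
A^* =
[[1, -2],
 [0, -1]].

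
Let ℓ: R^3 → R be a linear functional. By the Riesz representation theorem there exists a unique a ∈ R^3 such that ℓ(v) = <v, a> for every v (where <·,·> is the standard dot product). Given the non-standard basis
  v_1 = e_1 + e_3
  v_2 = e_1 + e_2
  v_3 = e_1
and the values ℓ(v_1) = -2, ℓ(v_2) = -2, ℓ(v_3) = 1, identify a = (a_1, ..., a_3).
a = (1, -3, -3)

Write a = (a_1, ..., a_3) in the standard basis. For each basis vector v_i, ℓ(v_i) = <v_i, a> is a linear equation in the a_j's. Collect the n equations into a matrix system V a = ℓ, where row i of V is v_i (expressed in the standard basis). Since V is invertible (lower-triangular with 1s on the diagonal, up to permutation), solve by back-substitution:
  V =
[[1, 0, 1],
 [1, 1, 0],
 [1, 0, 0]]
  V a = (-2, -2, 1)
Solving gives a = (1, -3, -3).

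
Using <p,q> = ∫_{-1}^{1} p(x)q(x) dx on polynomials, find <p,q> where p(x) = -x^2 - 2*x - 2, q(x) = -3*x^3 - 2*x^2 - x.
<p,q> = 36/5

Expand the product: p(x)·q(x) = 3*x^5 + 8*x^4 + 11*x^3 + 6*x^2 + 2*x.
∫_{-1}^{1} of each monomial x^k gives [2/(k+1) if k even, 0 if k odd]. Integrating term-by-term (or equivalently evaluating the antiderivative F(x) = x^6/2 + 8*x^5/5 + 11*x^4/4 + 2*x^3 + x^2 at the endpoints):
  F(1) − F(−1) = 157/20 − (13/20) = 36/5.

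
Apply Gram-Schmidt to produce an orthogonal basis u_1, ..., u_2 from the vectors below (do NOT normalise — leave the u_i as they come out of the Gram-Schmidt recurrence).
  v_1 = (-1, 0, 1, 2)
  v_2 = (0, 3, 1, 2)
Orthogonal basis:
  u_1 = (-1, 0, 1, 2)
  u_2 = (5/6, 3, 1/6, 1/3)

Apply the Gram-Schmidt recurrence
  u_1 = v_1
  u_i = v_i − Σ_{j<i} ((v_i · u_j) / (u_j · u_j)) · u_j.

Step by step this gives:
  u_1 = (-1, 0, 1, 2)
  u_2 = (5/6, 3, 1/6, 1/3)

Orthogonality check:
  u_2 · u_1 = 0 (should be 0)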